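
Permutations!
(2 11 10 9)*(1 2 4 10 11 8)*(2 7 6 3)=(11)(1 7 6 3 2 8)(4 10 9)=[0, 7, 8, 2, 10, 5, 3, 6, 1, 4, 9, 11]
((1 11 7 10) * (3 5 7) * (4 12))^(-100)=(12)(1 3 7)(5 10 11)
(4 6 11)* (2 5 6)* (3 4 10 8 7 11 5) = (2 3 4)(5 6)(7 11 10 8) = [0, 1, 3, 4, 2, 6, 5, 11, 7, 9, 8, 10]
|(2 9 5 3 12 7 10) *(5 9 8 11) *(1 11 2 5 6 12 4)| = 18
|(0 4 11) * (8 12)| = 6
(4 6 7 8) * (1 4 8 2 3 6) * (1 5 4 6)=(8)(1 6 7 2 3)(4 5)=[0, 6, 3, 1, 5, 4, 7, 2, 8]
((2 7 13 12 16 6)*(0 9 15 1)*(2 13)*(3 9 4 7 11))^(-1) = (0 1 15 9 3 11 2 7 4)(6 16 12 13)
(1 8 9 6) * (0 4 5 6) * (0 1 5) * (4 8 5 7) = [8, 5, 2, 3, 0, 6, 7, 4, 9, 1] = (0 8 9 1 5 6 7 4)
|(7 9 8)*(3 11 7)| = 5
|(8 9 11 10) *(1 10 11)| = 4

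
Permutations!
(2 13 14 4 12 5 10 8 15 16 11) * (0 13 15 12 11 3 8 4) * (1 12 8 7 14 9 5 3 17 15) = (0 13 9 5 10 4 11 2 1 12 3 7 14)(15 16 17) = [13, 12, 1, 7, 11, 10, 6, 14, 8, 5, 4, 2, 3, 9, 0, 16, 17, 15]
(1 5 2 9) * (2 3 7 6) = (1 5 3 7 6 2 9) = [0, 5, 9, 7, 4, 3, 2, 6, 8, 1]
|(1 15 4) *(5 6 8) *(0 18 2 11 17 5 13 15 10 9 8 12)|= 56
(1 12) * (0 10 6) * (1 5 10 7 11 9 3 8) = (0 7 11 9 3 8 1 12 5 10 6) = [7, 12, 2, 8, 4, 10, 0, 11, 1, 3, 6, 9, 5]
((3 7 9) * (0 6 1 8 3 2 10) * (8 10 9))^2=(0 1)(3 8 7)(6 10)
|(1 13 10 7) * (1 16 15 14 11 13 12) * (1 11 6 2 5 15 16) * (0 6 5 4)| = 12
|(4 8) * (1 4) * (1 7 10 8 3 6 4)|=|(3 6 4)(7 10 8)|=3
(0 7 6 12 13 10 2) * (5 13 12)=(0 7 6 5 13 10 2)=[7, 1, 0, 3, 4, 13, 5, 6, 8, 9, 2, 11, 12, 10]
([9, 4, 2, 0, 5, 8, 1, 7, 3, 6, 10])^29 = [5, 0, 2, 4, 9, 6, 3, 7, 1, 8, 10]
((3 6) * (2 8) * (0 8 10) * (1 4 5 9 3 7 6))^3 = (0 10 2 8)(1 9 4 3 5)(6 7)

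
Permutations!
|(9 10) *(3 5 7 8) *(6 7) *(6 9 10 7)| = |(10)(3 5 9 7 8)| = 5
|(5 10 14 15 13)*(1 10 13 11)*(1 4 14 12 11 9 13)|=|(1 10 12 11 4 14 15 9 13 5)|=10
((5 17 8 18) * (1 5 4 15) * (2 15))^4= (1 18)(2 17)(4 5)(8 15)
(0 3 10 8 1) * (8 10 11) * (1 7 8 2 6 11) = [3, 0, 6, 1, 4, 5, 11, 8, 7, 9, 10, 2] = (0 3 1)(2 6 11)(7 8)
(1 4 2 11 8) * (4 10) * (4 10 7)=(1 7 4 2 11 8)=[0, 7, 11, 3, 2, 5, 6, 4, 1, 9, 10, 8]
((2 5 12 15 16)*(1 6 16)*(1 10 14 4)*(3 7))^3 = (1 2 15 4 16 12 14 6 5 10)(3 7)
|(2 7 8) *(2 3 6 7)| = 4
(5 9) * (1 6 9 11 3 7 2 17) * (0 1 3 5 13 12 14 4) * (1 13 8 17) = (0 13 12 14 4)(1 6 9 8 17 3 7 2)(5 11) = [13, 6, 1, 7, 0, 11, 9, 2, 17, 8, 10, 5, 14, 12, 4, 15, 16, 3]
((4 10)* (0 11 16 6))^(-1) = (0 6 16 11)(4 10) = ((0 11 16 6)(4 10))^(-1)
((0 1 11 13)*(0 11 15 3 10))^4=((0 1 15 3 10)(11 13))^4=(0 10 3 15 1)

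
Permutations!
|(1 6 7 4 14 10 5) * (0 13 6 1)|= 8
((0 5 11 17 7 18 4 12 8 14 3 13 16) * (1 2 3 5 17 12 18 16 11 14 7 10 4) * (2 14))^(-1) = (0 16 7 8 12 11 13 3 2 5 14 1 18 4 10 17) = ((0 17 10 4 18 1 14 5 2 3 13 11 12 8 7 16))^(-1)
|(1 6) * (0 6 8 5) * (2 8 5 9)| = 12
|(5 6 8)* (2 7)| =6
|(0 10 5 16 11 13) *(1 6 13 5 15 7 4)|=24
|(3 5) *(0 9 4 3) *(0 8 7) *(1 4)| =|(0 9 1 4 3 5 8 7)| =8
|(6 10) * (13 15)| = |(6 10)(13 15)| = 2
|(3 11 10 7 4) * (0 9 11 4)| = 10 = |(0 9 11 10 7)(3 4)|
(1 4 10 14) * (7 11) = (1 4 10 14)(7 11) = [0, 4, 2, 3, 10, 5, 6, 11, 8, 9, 14, 7, 12, 13, 1]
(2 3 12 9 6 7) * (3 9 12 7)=(12)(2 9 6 3 7)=[0, 1, 9, 7, 4, 5, 3, 2, 8, 6, 10, 11, 12]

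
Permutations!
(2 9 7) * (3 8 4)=(2 9 7)(3 8 4)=[0, 1, 9, 8, 3, 5, 6, 2, 4, 7]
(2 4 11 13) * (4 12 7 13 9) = (2 12 7 13)(4 11 9) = [0, 1, 12, 3, 11, 5, 6, 13, 8, 4, 10, 9, 7, 2]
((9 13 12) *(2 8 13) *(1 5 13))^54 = ((1 5 13 12 9 2 8))^54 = (1 2 12 5 8 9 13)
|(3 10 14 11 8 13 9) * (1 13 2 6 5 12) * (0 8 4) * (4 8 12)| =14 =|(0 12 1 13 9 3 10 14 11 8 2 6 5 4)|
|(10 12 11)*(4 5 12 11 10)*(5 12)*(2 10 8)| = 6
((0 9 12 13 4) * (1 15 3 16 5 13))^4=((0 9 12 1 15 3 16 5 13 4))^4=(0 15 13 12 16)(1 5 9 3 4)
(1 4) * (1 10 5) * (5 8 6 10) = (1 4 5)(6 10 8) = [0, 4, 2, 3, 5, 1, 10, 7, 6, 9, 8]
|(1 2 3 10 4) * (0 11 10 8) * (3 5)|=|(0 11 10 4 1 2 5 3 8)|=9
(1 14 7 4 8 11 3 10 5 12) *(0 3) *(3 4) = [4, 14, 2, 10, 8, 12, 6, 3, 11, 9, 5, 0, 1, 13, 7] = (0 4 8 11)(1 14 7 3 10 5 12)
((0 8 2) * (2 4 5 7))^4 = ((0 8 4 5 7 2))^4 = (0 7 4)(2 5 8)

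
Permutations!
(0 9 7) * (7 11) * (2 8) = (0 9 11 7)(2 8) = [9, 1, 8, 3, 4, 5, 6, 0, 2, 11, 10, 7]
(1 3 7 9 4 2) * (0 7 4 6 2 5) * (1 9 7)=(0 1 3 4 5)(2 9 6)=[1, 3, 9, 4, 5, 0, 2, 7, 8, 6]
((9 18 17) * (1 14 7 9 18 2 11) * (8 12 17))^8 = (18)(1 7 2)(9 11 14)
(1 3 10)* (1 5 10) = (1 3)(5 10) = [0, 3, 2, 1, 4, 10, 6, 7, 8, 9, 5]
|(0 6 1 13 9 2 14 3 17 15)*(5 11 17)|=12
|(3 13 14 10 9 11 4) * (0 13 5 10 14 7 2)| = |(14)(0 13 7 2)(3 5 10 9 11 4)| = 12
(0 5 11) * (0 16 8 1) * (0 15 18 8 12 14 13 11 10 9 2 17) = (0 5 10 9 2 17)(1 15 18 8)(11 16 12 14 13) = [5, 15, 17, 3, 4, 10, 6, 7, 1, 2, 9, 16, 14, 11, 13, 18, 12, 0, 8]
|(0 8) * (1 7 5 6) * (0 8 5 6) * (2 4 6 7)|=|(8)(0 5)(1 2 4 6)|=4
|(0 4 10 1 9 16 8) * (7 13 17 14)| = 28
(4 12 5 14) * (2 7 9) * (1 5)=(1 5 14 4 12)(2 7 9)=[0, 5, 7, 3, 12, 14, 6, 9, 8, 2, 10, 11, 1, 13, 4]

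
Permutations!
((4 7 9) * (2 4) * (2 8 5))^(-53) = (2 4 7 9 8 5)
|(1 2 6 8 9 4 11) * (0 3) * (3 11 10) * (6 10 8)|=6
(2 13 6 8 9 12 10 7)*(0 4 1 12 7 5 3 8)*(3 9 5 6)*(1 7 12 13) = [4, 13, 1, 8, 7, 9, 0, 2, 5, 12, 6, 11, 10, 3] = (0 4 7 2 1 13 3 8 5 9 12 10 6)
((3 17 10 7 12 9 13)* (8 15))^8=((3 17 10 7 12 9 13)(8 15))^8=(3 17 10 7 12 9 13)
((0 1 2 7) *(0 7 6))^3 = (7)(0 6 2 1)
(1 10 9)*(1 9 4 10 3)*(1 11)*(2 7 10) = (1 3 11)(2 7 10 4) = [0, 3, 7, 11, 2, 5, 6, 10, 8, 9, 4, 1]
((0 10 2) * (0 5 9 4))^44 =(0 2 9)(4 10 5)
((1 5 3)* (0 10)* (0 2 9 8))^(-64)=(0 10 2 9 8)(1 3 5)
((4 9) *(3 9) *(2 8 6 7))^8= ((2 8 6 7)(3 9 4))^8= (3 4 9)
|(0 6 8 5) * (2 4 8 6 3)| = |(0 3 2 4 8 5)| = 6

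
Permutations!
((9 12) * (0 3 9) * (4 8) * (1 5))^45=(0 3 9 12)(1 5)(4 8)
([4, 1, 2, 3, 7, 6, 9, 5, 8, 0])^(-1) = (0 9 6 5 7 4)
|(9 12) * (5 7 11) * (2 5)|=4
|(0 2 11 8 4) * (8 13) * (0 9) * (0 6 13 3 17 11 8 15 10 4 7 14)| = 30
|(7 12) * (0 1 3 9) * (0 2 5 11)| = 14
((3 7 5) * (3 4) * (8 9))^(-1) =(3 4 5 7)(8 9) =((3 7 5 4)(8 9))^(-1)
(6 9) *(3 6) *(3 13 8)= (3 6 9 13 8)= [0, 1, 2, 6, 4, 5, 9, 7, 3, 13, 10, 11, 12, 8]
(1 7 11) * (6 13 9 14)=(1 7 11)(6 13 9 14)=[0, 7, 2, 3, 4, 5, 13, 11, 8, 14, 10, 1, 12, 9, 6]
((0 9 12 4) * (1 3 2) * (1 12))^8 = (0 9 1 3 2 12 4)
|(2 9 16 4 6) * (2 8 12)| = 7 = |(2 9 16 4 6 8 12)|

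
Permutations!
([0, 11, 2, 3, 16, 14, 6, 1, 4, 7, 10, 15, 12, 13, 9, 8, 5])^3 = (1 8 5 7 15 16 9 11 4 14)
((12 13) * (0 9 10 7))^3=((0 9 10 7)(12 13))^3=(0 7 10 9)(12 13)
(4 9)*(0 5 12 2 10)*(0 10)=[5, 1, 0, 3, 9, 12, 6, 7, 8, 4, 10, 11, 2]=(0 5 12 2)(4 9)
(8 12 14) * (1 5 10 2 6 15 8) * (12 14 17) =[0, 5, 6, 3, 4, 10, 15, 7, 14, 9, 2, 11, 17, 13, 1, 8, 16, 12] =(1 5 10 2 6 15 8 14)(12 17)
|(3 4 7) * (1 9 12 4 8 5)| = |(1 9 12 4 7 3 8 5)| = 8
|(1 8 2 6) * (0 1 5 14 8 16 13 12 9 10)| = 35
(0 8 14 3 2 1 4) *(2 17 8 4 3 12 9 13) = [4, 3, 1, 17, 0, 5, 6, 7, 14, 13, 10, 11, 9, 2, 12, 15, 16, 8] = (0 4)(1 3 17 8 14 12 9 13 2)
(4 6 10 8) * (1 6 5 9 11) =(1 6 10 8 4 5 9 11) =[0, 6, 2, 3, 5, 9, 10, 7, 4, 11, 8, 1]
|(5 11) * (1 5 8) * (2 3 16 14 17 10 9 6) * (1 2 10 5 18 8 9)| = 13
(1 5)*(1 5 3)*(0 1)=(5)(0 1 3)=[1, 3, 2, 0, 4, 5]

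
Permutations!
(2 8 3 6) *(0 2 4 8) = (0 2)(3 6 4 8) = [2, 1, 0, 6, 8, 5, 4, 7, 3]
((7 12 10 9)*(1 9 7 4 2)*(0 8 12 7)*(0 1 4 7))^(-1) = (0 7 9 1 10 12 8)(2 4)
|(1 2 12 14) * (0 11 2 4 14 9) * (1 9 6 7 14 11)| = |(0 1 4 11 2 12 6 7 14 9)| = 10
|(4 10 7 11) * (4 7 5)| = 6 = |(4 10 5)(7 11)|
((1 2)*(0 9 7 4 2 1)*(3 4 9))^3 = ((0 3 4 2)(7 9))^3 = (0 2 4 3)(7 9)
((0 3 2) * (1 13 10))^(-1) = ((0 3 2)(1 13 10))^(-1) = (0 2 3)(1 10 13)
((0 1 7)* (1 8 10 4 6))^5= ((0 8 10 4 6 1 7))^5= (0 1 4 8 7 6 10)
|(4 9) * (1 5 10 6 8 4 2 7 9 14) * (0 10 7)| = |(0 10 6 8 4 14 1 5 7 9 2)| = 11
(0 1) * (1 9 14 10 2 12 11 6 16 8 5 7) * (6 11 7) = (0 9 14 10 2 12 7 1)(5 6 16 8) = [9, 0, 12, 3, 4, 6, 16, 1, 5, 14, 2, 11, 7, 13, 10, 15, 8]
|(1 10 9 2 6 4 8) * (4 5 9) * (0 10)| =|(0 10 4 8 1)(2 6 5 9)| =20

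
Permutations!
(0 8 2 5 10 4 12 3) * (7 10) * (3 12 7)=(12)(0 8 2 5 3)(4 7 10)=[8, 1, 5, 0, 7, 3, 6, 10, 2, 9, 4, 11, 12]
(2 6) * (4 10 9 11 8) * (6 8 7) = (2 8 4 10 9 11 7 6) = [0, 1, 8, 3, 10, 5, 2, 6, 4, 11, 9, 7]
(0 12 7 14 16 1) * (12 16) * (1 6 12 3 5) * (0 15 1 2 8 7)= (0 16 6 12)(1 15)(2 8 7 14 3 5)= [16, 15, 8, 5, 4, 2, 12, 14, 7, 9, 10, 11, 0, 13, 3, 1, 6]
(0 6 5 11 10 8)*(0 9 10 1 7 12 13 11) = (0 6 5)(1 7 12 13 11)(8 9 10) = [6, 7, 2, 3, 4, 0, 5, 12, 9, 10, 8, 1, 13, 11]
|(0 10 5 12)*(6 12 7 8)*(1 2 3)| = 21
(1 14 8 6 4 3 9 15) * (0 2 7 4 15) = (0 2 7 4 3 9)(1 14 8 6 15) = [2, 14, 7, 9, 3, 5, 15, 4, 6, 0, 10, 11, 12, 13, 8, 1]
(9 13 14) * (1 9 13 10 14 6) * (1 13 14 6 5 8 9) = (14)(5 8 9 10 6 13) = [0, 1, 2, 3, 4, 8, 13, 7, 9, 10, 6, 11, 12, 5, 14]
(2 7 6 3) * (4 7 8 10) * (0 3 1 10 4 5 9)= [3, 10, 8, 2, 7, 9, 1, 6, 4, 0, 5]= (0 3 2 8 4 7 6 1 10 5 9)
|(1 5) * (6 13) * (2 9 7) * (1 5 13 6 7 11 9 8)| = 10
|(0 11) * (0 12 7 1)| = 5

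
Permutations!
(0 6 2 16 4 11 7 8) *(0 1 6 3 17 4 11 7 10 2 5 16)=(0 3 17 4 7 8 1 6 5 16 11 10 2)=[3, 6, 0, 17, 7, 16, 5, 8, 1, 9, 2, 10, 12, 13, 14, 15, 11, 4]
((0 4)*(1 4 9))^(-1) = ((0 9 1 4))^(-1) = (0 4 1 9)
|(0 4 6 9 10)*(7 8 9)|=7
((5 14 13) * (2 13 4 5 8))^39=(14)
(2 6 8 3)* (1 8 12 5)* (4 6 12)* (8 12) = (1 12 5)(2 8 3)(4 6) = [0, 12, 8, 2, 6, 1, 4, 7, 3, 9, 10, 11, 5]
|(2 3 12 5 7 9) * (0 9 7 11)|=7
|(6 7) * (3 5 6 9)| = 5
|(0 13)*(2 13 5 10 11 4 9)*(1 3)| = |(0 5 10 11 4 9 2 13)(1 3)| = 8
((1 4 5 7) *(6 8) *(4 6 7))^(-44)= ((1 6 8 7)(4 5))^(-44)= (8)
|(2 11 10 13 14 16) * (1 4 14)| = 8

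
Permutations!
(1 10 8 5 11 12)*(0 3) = [3, 10, 2, 0, 4, 11, 6, 7, 5, 9, 8, 12, 1] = (0 3)(1 10 8 5 11 12)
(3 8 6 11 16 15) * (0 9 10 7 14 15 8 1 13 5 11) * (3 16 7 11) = (0 9 10 11 7 14 15 16 8 6)(1 13 5 3) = [9, 13, 2, 1, 4, 3, 0, 14, 6, 10, 11, 7, 12, 5, 15, 16, 8]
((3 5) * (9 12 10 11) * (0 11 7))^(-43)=(0 7 10 12 9 11)(3 5)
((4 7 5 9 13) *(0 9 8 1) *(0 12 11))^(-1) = ((0 9 13 4 7 5 8 1 12 11))^(-1) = (0 11 12 1 8 5 7 4 13 9)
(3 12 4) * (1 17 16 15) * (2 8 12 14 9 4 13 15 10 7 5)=(1 17 16 10 7 5 2 8 12 13 15)(3 14 9 4)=[0, 17, 8, 14, 3, 2, 6, 5, 12, 4, 7, 11, 13, 15, 9, 1, 10, 16]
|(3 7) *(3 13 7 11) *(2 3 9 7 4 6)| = 8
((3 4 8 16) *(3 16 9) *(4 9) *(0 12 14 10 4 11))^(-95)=(16)(0 10 11 14 8 12 4)(3 9)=((16)(0 12 14 10 4 8 11)(3 9))^(-95)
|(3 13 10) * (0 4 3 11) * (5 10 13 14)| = 7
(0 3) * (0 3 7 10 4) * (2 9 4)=(0 7 10 2 9 4)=[7, 1, 9, 3, 0, 5, 6, 10, 8, 4, 2]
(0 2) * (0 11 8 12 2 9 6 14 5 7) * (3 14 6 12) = [9, 1, 11, 14, 4, 7, 6, 0, 3, 12, 10, 8, 2, 13, 5] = (0 9 12 2 11 8 3 14 5 7)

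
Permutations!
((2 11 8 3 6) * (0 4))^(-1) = ((0 4)(2 11 8 3 6))^(-1) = (0 4)(2 6 3 8 11)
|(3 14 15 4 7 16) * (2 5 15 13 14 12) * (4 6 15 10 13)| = 10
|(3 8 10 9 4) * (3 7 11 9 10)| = |(3 8)(4 7 11 9)| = 4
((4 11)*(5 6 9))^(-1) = ((4 11)(5 6 9))^(-1) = (4 11)(5 9 6)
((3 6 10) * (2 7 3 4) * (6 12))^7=(12)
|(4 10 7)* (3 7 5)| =5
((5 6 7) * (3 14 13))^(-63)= ((3 14 13)(5 6 7))^(-63)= (14)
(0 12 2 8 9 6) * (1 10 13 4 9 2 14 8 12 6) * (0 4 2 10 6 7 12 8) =(0 7 12 14)(1 6 4 9)(2 8 10 13) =[7, 6, 8, 3, 9, 5, 4, 12, 10, 1, 13, 11, 14, 2, 0]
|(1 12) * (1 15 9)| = |(1 12 15 9)| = 4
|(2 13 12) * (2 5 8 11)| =6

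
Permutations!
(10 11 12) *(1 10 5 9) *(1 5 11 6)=(1 10 6)(5 9)(11 12)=[0, 10, 2, 3, 4, 9, 1, 7, 8, 5, 6, 12, 11]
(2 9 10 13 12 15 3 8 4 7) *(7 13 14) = (2 9 10 14 7)(3 8 4 13 12 15) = [0, 1, 9, 8, 13, 5, 6, 2, 4, 10, 14, 11, 15, 12, 7, 3]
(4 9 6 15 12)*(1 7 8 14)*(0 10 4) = (0 10 4 9 6 15 12)(1 7 8 14) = [10, 7, 2, 3, 9, 5, 15, 8, 14, 6, 4, 11, 0, 13, 1, 12]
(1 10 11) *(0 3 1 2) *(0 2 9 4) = (0 3 1 10 11 9 4) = [3, 10, 2, 1, 0, 5, 6, 7, 8, 4, 11, 9]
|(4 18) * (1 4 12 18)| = |(1 4)(12 18)| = 2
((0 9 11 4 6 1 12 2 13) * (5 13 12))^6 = (0 5 6 11)(1 4 9 13)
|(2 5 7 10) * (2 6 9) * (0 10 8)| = 8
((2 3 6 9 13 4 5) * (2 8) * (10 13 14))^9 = (2 8 5 4 13 10 14 9 6 3)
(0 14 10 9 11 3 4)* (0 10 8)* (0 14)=[0, 1, 2, 4, 10, 5, 6, 7, 14, 11, 9, 3, 12, 13, 8]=(3 4 10 9 11)(8 14)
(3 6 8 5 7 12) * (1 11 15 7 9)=(1 11 15 7 12 3 6 8 5 9)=[0, 11, 2, 6, 4, 9, 8, 12, 5, 1, 10, 15, 3, 13, 14, 7]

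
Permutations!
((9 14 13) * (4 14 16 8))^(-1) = (4 8 16 9 13 14)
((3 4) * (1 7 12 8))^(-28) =((1 7 12 8)(3 4))^(-28) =(12)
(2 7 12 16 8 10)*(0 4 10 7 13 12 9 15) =(0 4 10 2 13 12 16 8 7 9 15) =[4, 1, 13, 3, 10, 5, 6, 9, 7, 15, 2, 11, 16, 12, 14, 0, 8]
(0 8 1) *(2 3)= (0 8 1)(2 3)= [8, 0, 3, 2, 4, 5, 6, 7, 1]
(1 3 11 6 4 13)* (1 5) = (1 3 11 6 4 13 5) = [0, 3, 2, 11, 13, 1, 4, 7, 8, 9, 10, 6, 12, 5]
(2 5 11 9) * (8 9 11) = (11)(2 5 8 9) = [0, 1, 5, 3, 4, 8, 6, 7, 9, 2, 10, 11]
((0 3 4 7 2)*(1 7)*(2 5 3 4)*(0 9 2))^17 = ((0 4 1 7 5 3)(2 9))^17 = (0 3 5 7 1 4)(2 9)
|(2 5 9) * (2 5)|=|(5 9)|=2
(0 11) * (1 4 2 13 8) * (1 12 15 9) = [11, 4, 13, 3, 2, 5, 6, 7, 12, 1, 10, 0, 15, 8, 14, 9] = (0 11)(1 4 2 13 8 12 15 9)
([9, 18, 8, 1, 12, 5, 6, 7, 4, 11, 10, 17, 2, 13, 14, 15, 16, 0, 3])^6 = [11, 1, 4, 3, 2, 5, 6, 7, 12, 17, 10, 0, 8, 13, 14, 15, 16, 9, 18]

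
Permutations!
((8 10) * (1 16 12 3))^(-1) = ((1 16 12 3)(8 10))^(-1) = (1 3 12 16)(8 10)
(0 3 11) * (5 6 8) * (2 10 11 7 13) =[3, 1, 10, 7, 4, 6, 8, 13, 5, 9, 11, 0, 12, 2] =(0 3 7 13 2 10 11)(5 6 8)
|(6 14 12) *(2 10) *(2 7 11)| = 12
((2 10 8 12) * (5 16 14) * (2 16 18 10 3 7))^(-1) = ((2 3 7)(5 18 10 8 12 16 14))^(-1) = (2 7 3)(5 14 16 12 8 10 18)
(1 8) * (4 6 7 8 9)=[0, 9, 2, 3, 6, 5, 7, 8, 1, 4]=(1 9 4 6 7 8)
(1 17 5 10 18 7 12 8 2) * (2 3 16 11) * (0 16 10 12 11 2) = [16, 17, 1, 10, 4, 12, 6, 11, 3, 9, 18, 0, 8, 13, 14, 15, 2, 5, 7] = (0 16 2 1 17 5 12 8 3 10 18 7 11)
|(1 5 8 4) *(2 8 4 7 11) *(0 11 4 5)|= 7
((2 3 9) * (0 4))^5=(0 4)(2 9 3)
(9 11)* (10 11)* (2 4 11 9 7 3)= (2 4 11 7 3)(9 10)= [0, 1, 4, 2, 11, 5, 6, 3, 8, 10, 9, 7]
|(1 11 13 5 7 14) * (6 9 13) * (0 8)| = 8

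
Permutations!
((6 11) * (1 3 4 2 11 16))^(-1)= (1 16 6 11 2 4 3)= ((1 3 4 2 11 6 16))^(-1)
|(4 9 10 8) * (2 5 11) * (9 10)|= 3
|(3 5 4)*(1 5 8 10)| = |(1 5 4 3 8 10)| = 6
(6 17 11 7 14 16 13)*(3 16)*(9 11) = (3 16 13 6 17 9 11 7 14) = [0, 1, 2, 16, 4, 5, 17, 14, 8, 11, 10, 7, 12, 6, 3, 15, 13, 9]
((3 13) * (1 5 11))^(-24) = (13)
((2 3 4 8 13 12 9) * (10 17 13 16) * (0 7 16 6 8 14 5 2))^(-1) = (0 9 12 13 17 10 16 7)(2 5 14 4 3)(6 8)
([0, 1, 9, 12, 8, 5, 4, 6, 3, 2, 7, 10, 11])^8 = [0, 1, 2, 3, 4, 5, 6, 7, 8, 9, 10, 11, 12]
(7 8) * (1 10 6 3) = (1 10 6 3)(7 8) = [0, 10, 2, 1, 4, 5, 3, 8, 7, 9, 6]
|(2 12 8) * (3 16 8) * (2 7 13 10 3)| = |(2 12)(3 16 8 7 13 10)| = 6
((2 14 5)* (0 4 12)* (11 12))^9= ((0 4 11 12)(2 14 5))^9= (14)(0 4 11 12)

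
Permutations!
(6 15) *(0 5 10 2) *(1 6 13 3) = (0 5 10 2)(1 6 15 13 3) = [5, 6, 0, 1, 4, 10, 15, 7, 8, 9, 2, 11, 12, 3, 14, 13]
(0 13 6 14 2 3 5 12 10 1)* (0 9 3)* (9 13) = (0 9 3 5 12 10 1 13 6 14 2) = [9, 13, 0, 5, 4, 12, 14, 7, 8, 3, 1, 11, 10, 6, 2]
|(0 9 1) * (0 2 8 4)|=|(0 9 1 2 8 4)|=6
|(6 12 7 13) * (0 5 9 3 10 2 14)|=28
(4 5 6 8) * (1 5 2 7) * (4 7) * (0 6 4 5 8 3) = [6, 8, 5, 0, 2, 4, 3, 1, 7] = (0 6 3)(1 8 7)(2 5 4)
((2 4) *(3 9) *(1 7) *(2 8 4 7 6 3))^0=((1 6 3 9 2 7)(4 8))^0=(9)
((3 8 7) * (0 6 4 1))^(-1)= (0 1 4 6)(3 7 8)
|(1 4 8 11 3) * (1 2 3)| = |(1 4 8 11)(2 3)| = 4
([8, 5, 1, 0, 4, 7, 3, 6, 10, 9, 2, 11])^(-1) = (11)(0 3 6 7 5 1 2 10 8)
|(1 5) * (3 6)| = 2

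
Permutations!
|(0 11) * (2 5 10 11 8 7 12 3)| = |(0 8 7 12 3 2 5 10 11)| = 9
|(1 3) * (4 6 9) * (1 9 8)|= |(1 3 9 4 6 8)|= 6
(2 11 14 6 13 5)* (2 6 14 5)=(14)(2 11 5 6 13)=[0, 1, 11, 3, 4, 6, 13, 7, 8, 9, 10, 5, 12, 2, 14]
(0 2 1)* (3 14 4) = (0 2 1)(3 14 4) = [2, 0, 1, 14, 3, 5, 6, 7, 8, 9, 10, 11, 12, 13, 4]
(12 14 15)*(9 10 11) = (9 10 11)(12 14 15) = [0, 1, 2, 3, 4, 5, 6, 7, 8, 10, 11, 9, 14, 13, 15, 12]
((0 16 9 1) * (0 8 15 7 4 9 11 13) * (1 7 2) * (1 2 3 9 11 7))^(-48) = (16)(1 15 9 8 3)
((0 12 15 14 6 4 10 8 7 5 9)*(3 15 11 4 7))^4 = ((0 12 11 4 10 8 3 15 14 6 7 5 9))^4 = (0 10 14 9 4 15 5 11 3 7 12 8 6)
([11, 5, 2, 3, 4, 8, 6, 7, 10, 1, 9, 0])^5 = [11, 1, 2, 3, 4, 5, 6, 7, 8, 9, 10, 0]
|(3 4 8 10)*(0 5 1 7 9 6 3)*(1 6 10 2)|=|(0 5 6 3 4 8 2 1 7 9 10)|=11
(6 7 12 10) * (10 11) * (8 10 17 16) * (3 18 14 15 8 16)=[0, 1, 2, 18, 4, 5, 7, 12, 10, 9, 6, 17, 11, 13, 15, 8, 16, 3, 14]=(3 18 14 15 8 10 6 7 12 11 17)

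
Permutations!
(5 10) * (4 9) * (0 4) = (0 4 9)(5 10) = [4, 1, 2, 3, 9, 10, 6, 7, 8, 0, 5]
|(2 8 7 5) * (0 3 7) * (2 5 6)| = |(0 3 7 6 2 8)| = 6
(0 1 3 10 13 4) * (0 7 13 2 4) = [1, 3, 4, 10, 7, 5, 6, 13, 8, 9, 2, 11, 12, 0] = (0 1 3 10 2 4 7 13)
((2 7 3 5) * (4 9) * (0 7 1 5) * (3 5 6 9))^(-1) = (0 3 4 9 6 1 2 5 7) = ((0 7 5 2 1 6 9 4 3))^(-1)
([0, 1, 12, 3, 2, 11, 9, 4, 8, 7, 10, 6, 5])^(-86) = [0, 1, 5, 3, 12, 6, 7, 2, 8, 4, 10, 9, 11]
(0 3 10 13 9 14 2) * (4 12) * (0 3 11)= (0 11)(2 3 10 13 9 14)(4 12)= [11, 1, 3, 10, 12, 5, 6, 7, 8, 14, 13, 0, 4, 9, 2]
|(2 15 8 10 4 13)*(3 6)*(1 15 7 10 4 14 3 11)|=12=|(1 15 8 4 13 2 7 10 14 3 6 11)|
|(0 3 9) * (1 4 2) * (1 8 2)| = 6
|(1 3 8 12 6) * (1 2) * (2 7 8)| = 12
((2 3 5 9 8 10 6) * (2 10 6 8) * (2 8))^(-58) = (2 6 9 3 10 8 5)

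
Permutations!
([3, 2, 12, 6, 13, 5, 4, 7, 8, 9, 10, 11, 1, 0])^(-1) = [13, 12, 1, 0, 6, 5, 3, 7, 8, 9, 10, 11, 2, 4]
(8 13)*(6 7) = [0, 1, 2, 3, 4, 5, 7, 6, 13, 9, 10, 11, 12, 8] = (6 7)(8 13)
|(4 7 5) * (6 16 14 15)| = 12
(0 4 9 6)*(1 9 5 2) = (0 4 5 2 1 9 6) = [4, 9, 1, 3, 5, 2, 0, 7, 8, 6]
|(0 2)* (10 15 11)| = 6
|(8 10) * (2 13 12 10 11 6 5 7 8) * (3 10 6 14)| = 11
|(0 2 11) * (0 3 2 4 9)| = 3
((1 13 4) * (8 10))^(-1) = ((1 13 4)(8 10))^(-1) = (1 4 13)(8 10)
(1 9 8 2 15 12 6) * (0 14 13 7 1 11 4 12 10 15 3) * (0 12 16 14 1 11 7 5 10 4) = (0 1 9 8 2 3 12 6 7 11)(4 16 14 13 5 10 15) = [1, 9, 3, 12, 16, 10, 7, 11, 2, 8, 15, 0, 6, 5, 13, 4, 14]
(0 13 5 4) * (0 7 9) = (0 13 5 4 7 9) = [13, 1, 2, 3, 7, 4, 6, 9, 8, 0, 10, 11, 12, 5]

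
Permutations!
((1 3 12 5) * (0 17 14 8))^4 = ((0 17 14 8)(1 3 12 5))^4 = (17)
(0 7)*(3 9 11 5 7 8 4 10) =(0 8 4 10 3 9 11 5 7) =[8, 1, 2, 9, 10, 7, 6, 0, 4, 11, 3, 5]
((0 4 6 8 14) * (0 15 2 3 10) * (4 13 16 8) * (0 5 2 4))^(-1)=(0 6 4 15 14 8 16 13)(2 5 10 3)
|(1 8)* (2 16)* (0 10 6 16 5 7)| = |(0 10 6 16 2 5 7)(1 8)| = 14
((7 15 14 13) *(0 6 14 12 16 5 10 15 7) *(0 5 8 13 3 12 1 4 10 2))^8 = (0 5 8 12 14)(2 13 16 3 6) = ((0 6 14 3 12 16 8 13 5 2)(1 4 10 15))^8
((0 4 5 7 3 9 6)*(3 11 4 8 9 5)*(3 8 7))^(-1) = ((0 7 11 4 8 9 6)(3 5))^(-1) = (0 6 9 8 4 11 7)(3 5)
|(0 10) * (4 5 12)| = 6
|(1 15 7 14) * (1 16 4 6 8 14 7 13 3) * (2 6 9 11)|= 8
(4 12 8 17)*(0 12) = (0 12 8 17 4) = [12, 1, 2, 3, 0, 5, 6, 7, 17, 9, 10, 11, 8, 13, 14, 15, 16, 4]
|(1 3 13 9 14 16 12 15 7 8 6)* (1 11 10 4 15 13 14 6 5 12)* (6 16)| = |(1 3 14 6 11 10 4 15 7 8 5 12 13 9 16)| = 15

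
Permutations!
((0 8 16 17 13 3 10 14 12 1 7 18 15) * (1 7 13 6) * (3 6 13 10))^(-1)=(0 15 18 7 12 14 10 1 6 13 17 16 8)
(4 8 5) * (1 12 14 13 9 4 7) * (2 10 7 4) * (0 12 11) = [12, 11, 10, 3, 8, 4, 6, 1, 5, 2, 7, 0, 14, 9, 13] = (0 12 14 13 9 2 10 7 1 11)(4 8 5)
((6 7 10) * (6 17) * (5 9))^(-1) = (5 9)(6 17 10 7)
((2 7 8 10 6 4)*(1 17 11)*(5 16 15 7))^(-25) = ((1 17 11)(2 5 16 15 7 8 10 6 4))^(-25) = (1 11 17)(2 16 7 10 4 5 15 8 6)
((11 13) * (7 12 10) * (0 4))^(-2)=(13)(7 12 10)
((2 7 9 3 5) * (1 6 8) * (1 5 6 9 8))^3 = ((1 9 3 6)(2 7 8 5))^3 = (1 6 3 9)(2 5 8 7)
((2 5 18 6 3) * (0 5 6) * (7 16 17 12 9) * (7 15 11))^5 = ((0 5 18)(2 6 3)(7 16 17 12 9 15 11))^5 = (0 18 5)(2 3 6)(7 15 12 16 11 9 17)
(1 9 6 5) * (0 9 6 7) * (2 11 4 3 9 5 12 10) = (0 5 1 6 12 10 2 11 4 3 9 7) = [5, 6, 11, 9, 3, 1, 12, 0, 8, 7, 2, 4, 10]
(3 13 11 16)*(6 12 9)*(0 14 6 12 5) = (0 14 6 5)(3 13 11 16)(9 12) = [14, 1, 2, 13, 4, 0, 5, 7, 8, 12, 10, 16, 9, 11, 6, 15, 3]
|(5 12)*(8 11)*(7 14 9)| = |(5 12)(7 14 9)(8 11)| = 6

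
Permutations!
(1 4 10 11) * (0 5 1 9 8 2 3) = (0 5 1 4 10 11 9 8 2 3) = [5, 4, 3, 0, 10, 1, 6, 7, 2, 8, 11, 9]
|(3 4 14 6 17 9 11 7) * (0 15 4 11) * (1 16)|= 42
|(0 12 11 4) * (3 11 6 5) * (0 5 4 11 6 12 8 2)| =12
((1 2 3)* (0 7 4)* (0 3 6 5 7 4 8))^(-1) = (0 8 7 5 6 2 1 3 4)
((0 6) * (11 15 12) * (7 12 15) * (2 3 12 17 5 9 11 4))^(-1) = (0 6)(2 4 12 3)(5 17 7 11 9)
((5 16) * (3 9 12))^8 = (16)(3 12 9)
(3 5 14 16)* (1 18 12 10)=(1 18 12 10)(3 5 14 16)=[0, 18, 2, 5, 4, 14, 6, 7, 8, 9, 1, 11, 10, 13, 16, 15, 3, 17, 12]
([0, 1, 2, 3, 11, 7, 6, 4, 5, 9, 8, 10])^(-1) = (4 7 5 8 10 11)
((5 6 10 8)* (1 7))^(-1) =(1 7)(5 8 10 6)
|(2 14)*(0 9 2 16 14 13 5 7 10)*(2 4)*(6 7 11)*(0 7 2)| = 30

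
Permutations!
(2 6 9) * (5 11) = (2 6 9)(5 11) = [0, 1, 6, 3, 4, 11, 9, 7, 8, 2, 10, 5]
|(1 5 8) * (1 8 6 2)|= 4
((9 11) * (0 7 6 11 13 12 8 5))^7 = ((0 7 6 11 9 13 12 8 5))^7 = (0 8 13 11 7 5 12 9 6)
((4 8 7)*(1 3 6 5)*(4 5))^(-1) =((1 3 6 4 8 7 5))^(-1) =(1 5 7 8 4 6 3)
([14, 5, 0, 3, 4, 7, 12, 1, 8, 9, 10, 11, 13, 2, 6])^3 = (0 12)(2 6)(13 14)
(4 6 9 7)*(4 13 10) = (4 6 9 7 13 10) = [0, 1, 2, 3, 6, 5, 9, 13, 8, 7, 4, 11, 12, 10]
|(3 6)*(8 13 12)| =|(3 6)(8 13 12)| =6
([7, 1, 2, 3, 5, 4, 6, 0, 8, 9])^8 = [0, 1, 2, 3, 4, 5, 6, 7, 8, 9]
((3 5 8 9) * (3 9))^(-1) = ((9)(3 5 8))^(-1) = (9)(3 8 5)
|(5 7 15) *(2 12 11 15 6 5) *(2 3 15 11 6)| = 10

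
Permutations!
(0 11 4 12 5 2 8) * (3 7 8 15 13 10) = (0 11 4 12 5 2 15 13 10 3 7 8) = [11, 1, 15, 7, 12, 2, 6, 8, 0, 9, 3, 4, 5, 10, 14, 13]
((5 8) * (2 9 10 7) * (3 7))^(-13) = (2 10 7 9 3)(5 8)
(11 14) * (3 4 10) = (3 4 10)(11 14) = [0, 1, 2, 4, 10, 5, 6, 7, 8, 9, 3, 14, 12, 13, 11]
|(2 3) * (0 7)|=2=|(0 7)(2 3)|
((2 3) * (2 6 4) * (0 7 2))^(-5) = (0 7 2 3 6 4)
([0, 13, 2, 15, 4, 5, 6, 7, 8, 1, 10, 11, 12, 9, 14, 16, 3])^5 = (1 9 13)(3 16 15)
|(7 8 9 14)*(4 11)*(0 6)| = |(0 6)(4 11)(7 8 9 14)| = 4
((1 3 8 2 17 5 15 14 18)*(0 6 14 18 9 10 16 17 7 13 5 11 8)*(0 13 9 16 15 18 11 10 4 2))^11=((0 6 14 16 17 10 15 11 8)(1 3 13 5 18)(2 7 9 4))^11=(0 14 17 15 8 6 16 10 11)(1 3 13 5 18)(2 4 9 7)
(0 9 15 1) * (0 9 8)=(0 8)(1 9 15)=[8, 9, 2, 3, 4, 5, 6, 7, 0, 15, 10, 11, 12, 13, 14, 1]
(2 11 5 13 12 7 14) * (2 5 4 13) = [0, 1, 11, 3, 13, 2, 6, 14, 8, 9, 10, 4, 7, 12, 5] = (2 11 4 13 12 7 14 5)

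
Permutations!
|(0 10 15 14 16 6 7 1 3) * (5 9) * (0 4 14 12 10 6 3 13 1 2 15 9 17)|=|(0 6 7 2 15 12 10 9 5 17)(1 13)(3 4 14 16)|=20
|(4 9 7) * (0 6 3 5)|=|(0 6 3 5)(4 9 7)|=12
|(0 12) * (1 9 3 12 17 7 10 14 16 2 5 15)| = |(0 17 7 10 14 16 2 5 15 1 9 3 12)| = 13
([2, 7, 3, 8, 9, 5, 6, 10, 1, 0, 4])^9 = [0, 1, 2, 3, 4, 5, 6, 7, 8, 9, 10]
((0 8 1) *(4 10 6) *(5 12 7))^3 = (12)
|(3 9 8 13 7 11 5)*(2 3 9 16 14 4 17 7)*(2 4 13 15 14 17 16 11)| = 13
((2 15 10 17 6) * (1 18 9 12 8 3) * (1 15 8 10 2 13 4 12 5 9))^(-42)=((1 18)(2 8 3 15)(4 12 10 17 6 13)(5 9))^(-42)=(18)(2 3)(8 15)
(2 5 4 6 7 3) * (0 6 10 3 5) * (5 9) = (0 6 7 9 5 4 10 3 2) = [6, 1, 0, 2, 10, 4, 7, 9, 8, 5, 3]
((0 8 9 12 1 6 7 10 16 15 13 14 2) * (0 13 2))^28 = ((0 8 9 12 1 6 7 10 16 15 2 13 14))^28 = (0 9 1 7 16 2 14 8 12 6 10 15 13)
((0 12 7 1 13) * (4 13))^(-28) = ((0 12 7 1 4 13))^(-28) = (0 7 4)(1 13 12)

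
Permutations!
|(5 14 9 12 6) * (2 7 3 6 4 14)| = |(2 7 3 6 5)(4 14 9 12)| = 20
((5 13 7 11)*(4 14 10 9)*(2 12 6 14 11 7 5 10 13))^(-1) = (2 5 13 14 6 12)(4 9 10 11)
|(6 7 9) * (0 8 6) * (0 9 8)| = |(9)(6 7 8)| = 3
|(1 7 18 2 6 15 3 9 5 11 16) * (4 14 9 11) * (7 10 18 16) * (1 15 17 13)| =140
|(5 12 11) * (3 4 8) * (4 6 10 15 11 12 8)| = |(3 6 10 15 11 5 8)| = 7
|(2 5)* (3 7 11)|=6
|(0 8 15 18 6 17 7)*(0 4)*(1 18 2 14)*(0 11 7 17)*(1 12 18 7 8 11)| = 9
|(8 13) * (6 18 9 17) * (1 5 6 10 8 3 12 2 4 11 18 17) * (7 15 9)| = |(1 5 6 17 10 8 13 3 12 2 4 11 18 7 15 9)| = 16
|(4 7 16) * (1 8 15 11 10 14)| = 6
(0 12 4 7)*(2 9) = (0 12 4 7)(2 9) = [12, 1, 9, 3, 7, 5, 6, 0, 8, 2, 10, 11, 4]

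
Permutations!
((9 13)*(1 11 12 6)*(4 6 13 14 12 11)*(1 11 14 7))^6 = (1 13 11)(4 9 14)(6 7 12)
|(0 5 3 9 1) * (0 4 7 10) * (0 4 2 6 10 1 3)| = |(0 5)(1 2 6 10 4 7)(3 9)| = 6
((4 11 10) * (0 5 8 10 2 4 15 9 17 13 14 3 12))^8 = (0 14 9 8 12 13 15 5 3 17 10)(2 11 4)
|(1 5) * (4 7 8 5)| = 5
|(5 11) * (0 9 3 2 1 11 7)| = 8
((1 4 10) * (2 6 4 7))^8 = ((1 7 2 6 4 10))^8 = (1 2 4)(6 10 7)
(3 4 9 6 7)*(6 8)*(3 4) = (4 9 8 6 7) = [0, 1, 2, 3, 9, 5, 7, 4, 6, 8]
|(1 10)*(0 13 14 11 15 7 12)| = |(0 13 14 11 15 7 12)(1 10)| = 14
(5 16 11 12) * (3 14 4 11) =(3 14 4 11 12 5 16) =[0, 1, 2, 14, 11, 16, 6, 7, 8, 9, 10, 12, 5, 13, 4, 15, 3]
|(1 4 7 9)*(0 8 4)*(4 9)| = |(0 8 9 1)(4 7)| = 4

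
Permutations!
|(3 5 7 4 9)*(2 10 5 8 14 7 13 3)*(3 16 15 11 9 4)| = |(2 10 5 13 16 15 11 9)(3 8 14 7)| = 8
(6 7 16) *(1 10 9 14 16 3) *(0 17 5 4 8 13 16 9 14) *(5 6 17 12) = [12, 10, 2, 1, 8, 4, 7, 3, 13, 0, 14, 11, 5, 16, 9, 15, 17, 6] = (0 12 5 4 8 13 16 17 6 7 3 1 10 14 9)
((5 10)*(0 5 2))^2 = ((0 5 10 2))^2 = (0 10)(2 5)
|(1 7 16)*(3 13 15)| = |(1 7 16)(3 13 15)| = 3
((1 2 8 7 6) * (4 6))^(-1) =(1 6 4 7 8 2)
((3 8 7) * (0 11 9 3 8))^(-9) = (0 3 9 11)(7 8)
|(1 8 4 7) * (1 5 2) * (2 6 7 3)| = 15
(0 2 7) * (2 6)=(0 6 2 7)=[6, 1, 7, 3, 4, 5, 2, 0]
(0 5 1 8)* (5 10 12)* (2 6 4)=(0 10 12 5 1 8)(2 6 4)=[10, 8, 6, 3, 2, 1, 4, 7, 0, 9, 12, 11, 5]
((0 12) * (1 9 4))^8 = (12)(1 4 9)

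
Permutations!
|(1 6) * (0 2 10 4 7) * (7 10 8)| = |(0 2 8 7)(1 6)(4 10)| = 4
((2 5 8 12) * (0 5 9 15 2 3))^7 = ((0 5 8 12 3)(2 9 15))^7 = (0 8 3 5 12)(2 9 15)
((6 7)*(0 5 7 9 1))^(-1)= ((0 5 7 6 9 1))^(-1)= (0 1 9 6 7 5)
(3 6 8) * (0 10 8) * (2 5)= [10, 1, 5, 6, 4, 2, 0, 7, 3, 9, 8]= (0 10 8 3 6)(2 5)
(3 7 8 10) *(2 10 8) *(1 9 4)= (1 9 4)(2 10 3 7)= [0, 9, 10, 7, 1, 5, 6, 2, 8, 4, 3]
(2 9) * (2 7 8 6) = (2 9 7 8 6) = [0, 1, 9, 3, 4, 5, 2, 8, 6, 7]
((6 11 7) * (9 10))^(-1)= ((6 11 7)(9 10))^(-1)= (6 7 11)(9 10)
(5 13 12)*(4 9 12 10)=(4 9 12 5 13 10)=[0, 1, 2, 3, 9, 13, 6, 7, 8, 12, 4, 11, 5, 10]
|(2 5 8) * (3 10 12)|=3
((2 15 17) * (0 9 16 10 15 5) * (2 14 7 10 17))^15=((0 9 16 17 14 7 10 15 2 5))^15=(0 7)(2 17)(5 14)(9 10)(15 16)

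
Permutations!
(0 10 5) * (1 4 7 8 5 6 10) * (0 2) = (0 1 4 7 8 5 2)(6 10) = [1, 4, 0, 3, 7, 2, 10, 8, 5, 9, 6]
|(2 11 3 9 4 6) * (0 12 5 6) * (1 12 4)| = 8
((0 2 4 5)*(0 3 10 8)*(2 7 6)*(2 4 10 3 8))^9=(0 4)(2 10)(5 7)(6 8)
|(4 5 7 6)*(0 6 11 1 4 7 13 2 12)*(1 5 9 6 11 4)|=|(0 11 5 13 2 12)(4 9 6 7)|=12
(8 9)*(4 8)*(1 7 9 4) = (1 7 9)(4 8) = [0, 7, 2, 3, 8, 5, 6, 9, 4, 1]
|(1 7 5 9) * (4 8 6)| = |(1 7 5 9)(4 8 6)| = 12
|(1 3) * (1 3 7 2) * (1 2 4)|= |(1 7 4)|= 3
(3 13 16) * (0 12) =(0 12)(3 13 16) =[12, 1, 2, 13, 4, 5, 6, 7, 8, 9, 10, 11, 0, 16, 14, 15, 3]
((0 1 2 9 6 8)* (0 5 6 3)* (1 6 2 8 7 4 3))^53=(0 4 6 3 7)(1 2 8 9 5)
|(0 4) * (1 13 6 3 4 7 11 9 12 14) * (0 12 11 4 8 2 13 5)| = |(0 7 4 12 14 1 5)(2 13 6 3 8)(9 11)| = 70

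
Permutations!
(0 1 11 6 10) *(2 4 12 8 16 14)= [1, 11, 4, 3, 12, 5, 10, 7, 16, 9, 0, 6, 8, 13, 2, 15, 14]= (0 1 11 6 10)(2 4 12 8 16 14)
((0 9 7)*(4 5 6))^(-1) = ((0 9 7)(4 5 6))^(-1) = (0 7 9)(4 6 5)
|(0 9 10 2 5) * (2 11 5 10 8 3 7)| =|(0 9 8 3 7 2 10 11 5)| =9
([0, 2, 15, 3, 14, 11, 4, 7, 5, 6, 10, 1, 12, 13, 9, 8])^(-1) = [0, 11, 1, 3, 6, 8, 9, 7, 15, 14, 10, 5, 12, 13, 4, 2]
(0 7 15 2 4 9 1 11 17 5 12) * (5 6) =[7, 11, 4, 3, 9, 12, 5, 15, 8, 1, 10, 17, 0, 13, 14, 2, 16, 6] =(0 7 15 2 4 9 1 11 17 6 5 12)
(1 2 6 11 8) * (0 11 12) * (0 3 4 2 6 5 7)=(0 11 8 1 6 12 3 4 2 5 7)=[11, 6, 5, 4, 2, 7, 12, 0, 1, 9, 10, 8, 3]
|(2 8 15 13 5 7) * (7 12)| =7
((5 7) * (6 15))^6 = ((5 7)(6 15))^6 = (15)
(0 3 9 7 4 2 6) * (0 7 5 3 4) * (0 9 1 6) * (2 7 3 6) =[4, 2, 0, 1, 7, 6, 3, 9, 8, 5] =(0 4 7 9 5 6 3 1 2)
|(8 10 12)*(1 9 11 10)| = |(1 9 11 10 12 8)| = 6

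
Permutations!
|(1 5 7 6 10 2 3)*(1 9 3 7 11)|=12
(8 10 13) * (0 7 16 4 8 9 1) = (0 7 16 4 8 10 13 9 1) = [7, 0, 2, 3, 8, 5, 6, 16, 10, 1, 13, 11, 12, 9, 14, 15, 4]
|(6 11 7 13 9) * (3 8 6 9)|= |(3 8 6 11 7 13)|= 6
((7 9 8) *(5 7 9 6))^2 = ((5 7 6)(8 9))^2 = (9)(5 6 7)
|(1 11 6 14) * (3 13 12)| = 12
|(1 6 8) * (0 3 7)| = 3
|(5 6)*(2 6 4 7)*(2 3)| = 6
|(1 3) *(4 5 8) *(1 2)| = |(1 3 2)(4 5 8)| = 3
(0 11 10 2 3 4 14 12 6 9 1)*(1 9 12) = (0 11 10 2 3 4 14 1)(6 12) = [11, 0, 3, 4, 14, 5, 12, 7, 8, 9, 2, 10, 6, 13, 1]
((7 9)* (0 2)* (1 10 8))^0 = ((0 2)(1 10 8)(7 9))^0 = (10)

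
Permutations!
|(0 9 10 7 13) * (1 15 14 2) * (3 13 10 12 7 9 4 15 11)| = 36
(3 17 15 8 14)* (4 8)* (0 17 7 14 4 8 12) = (0 17 15 8 4 12)(3 7 14) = [17, 1, 2, 7, 12, 5, 6, 14, 4, 9, 10, 11, 0, 13, 3, 8, 16, 15]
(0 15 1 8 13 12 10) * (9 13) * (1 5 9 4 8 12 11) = (0 15 5 9 13 11 1 12 10)(4 8) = [15, 12, 2, 3, 8, 9, 6, 7, 4, 13, 0, 1, 10, 11, 14, 5]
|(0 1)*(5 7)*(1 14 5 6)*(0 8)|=|(0 14 5 7 6 1 8)|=7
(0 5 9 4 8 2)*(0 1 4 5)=(1 4 8 2)(5 9)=[0, 4, 1, 3, 8, 9, 6, 7, 2, 5]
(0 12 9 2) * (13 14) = (0 12 9 2)(13 14) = [12, 1, 0, 3, 4, 5, 6, 7, 8, 2, 10, 11, 9, 14, 13]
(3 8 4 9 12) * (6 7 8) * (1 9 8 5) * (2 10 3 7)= [0, 9, 10, 6, 8, 1, 2, 5, 4, 12, 3, 11, 7]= (1 9 12 7 5)(2 10 3 6)(4 8)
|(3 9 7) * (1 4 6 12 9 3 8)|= |(1 4 6 12 9 7 8)|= 7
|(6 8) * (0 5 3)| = |(0 5 3)(6 8)| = 6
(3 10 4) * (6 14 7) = (3 10 4)(6 14 7) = [0, 1, 2, 10, 3, 5, 14, 6, 8, 9, 4, 11, 12, 13, 7]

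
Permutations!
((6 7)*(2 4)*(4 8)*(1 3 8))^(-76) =((1 3 8 4 2)(6 7))^(-76) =(1 2 4 8 3)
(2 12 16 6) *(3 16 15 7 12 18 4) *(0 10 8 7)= [10, 1, 18, 16, 3, 5, 2, 12, 7, 9, 8, 11, 15, 13, 14, 0, 6, 17, 4]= (0 10 8 7 12 15)(2 18 4 3 16 6)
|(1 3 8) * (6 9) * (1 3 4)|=|(1 4)(3 8)(6 9)|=2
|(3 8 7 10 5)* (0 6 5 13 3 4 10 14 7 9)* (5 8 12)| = |(0 6 8 9)(3 12 5 4 10 13)(7 14)| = 12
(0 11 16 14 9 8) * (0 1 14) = (0 11 16)(1 14 9 8) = [11, 14, 2, 3, 4, 5, 6, 7, 1, 8, 10, 16, 12, 13, 9, 15, 0]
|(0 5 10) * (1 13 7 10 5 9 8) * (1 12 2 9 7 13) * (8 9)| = 3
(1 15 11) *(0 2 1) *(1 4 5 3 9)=(0 2 4 5 3 9 1 15 11)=[2, 15, 4, 9, 5, 3, 6, 7, 8, 1, 10, 0, 12, 13, 14, 11]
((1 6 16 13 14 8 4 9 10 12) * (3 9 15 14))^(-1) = (1 12 10 9 3 13 16 6)(4 8 14 15)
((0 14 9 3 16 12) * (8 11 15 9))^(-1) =(0 12 16 3 9 15 11 8 14)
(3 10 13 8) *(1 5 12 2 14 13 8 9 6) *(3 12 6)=(1 5 6)(2 14 13 9 3 10 8 12)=[0, 5, 14, 10, 4, 6, 1, 7, 12, 3, 8, 11, 2, 9, 13]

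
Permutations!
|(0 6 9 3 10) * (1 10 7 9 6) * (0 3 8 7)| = |(0 1 10 3)(7 9 8)| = 12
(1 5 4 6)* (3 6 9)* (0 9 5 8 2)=(0 9 3 6 1 8 2)(4 5)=[9, 8, 0, 6, 5, 4, 1, 7, 2, 3]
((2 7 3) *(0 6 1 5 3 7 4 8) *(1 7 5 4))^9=(8)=((0 6 7 5 3 2 1 4 8))^9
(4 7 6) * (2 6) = (2 6 4 7) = [0, 1, 6, 3, 7, 5, 4, 2]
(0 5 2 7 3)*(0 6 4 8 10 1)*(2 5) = (0 2 7 3 6 4 8 10 1) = [2, 0, 7, 6, 8, 5, 4, 3, 10, 9, 1]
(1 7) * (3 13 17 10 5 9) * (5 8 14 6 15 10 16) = [0, 7, 2, 13, 4, 9, 15, 1, 14, 3, 8, 11, 12, 17, 6, 10, 5, 16] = (1 7)(3 13 17 16 5 9)(6 15 10 8 14)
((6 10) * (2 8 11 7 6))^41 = (2 10 6 7 11 8)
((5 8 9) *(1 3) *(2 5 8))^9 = (1 3)(2 5)(8 9)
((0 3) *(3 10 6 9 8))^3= (0 9)(3 6)(8 10)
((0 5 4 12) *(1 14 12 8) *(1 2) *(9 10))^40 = (14)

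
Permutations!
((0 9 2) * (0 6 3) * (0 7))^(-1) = ((0 9 2 6 3 7))^(-1) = (0 7 3 6 2 9)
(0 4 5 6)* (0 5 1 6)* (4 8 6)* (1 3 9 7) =[8, 4, 2, 9, 3, 0, 5, 1, 6, 7] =(0 8 6 5)(1 4 3 9 7)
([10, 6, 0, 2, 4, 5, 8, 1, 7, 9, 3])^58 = [3, 8, 10, 0, 4, 5, 7, 6, 1, 9, 2]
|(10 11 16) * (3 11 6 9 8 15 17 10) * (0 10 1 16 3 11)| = 11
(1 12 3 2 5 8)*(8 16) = [0, 12, 5, 2, 4, 16, 6, 7, 1, 9, 10, 11, 3, 13, 14, 15, 8] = (1 12 3 2 5 16 8)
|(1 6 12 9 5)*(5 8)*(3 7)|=6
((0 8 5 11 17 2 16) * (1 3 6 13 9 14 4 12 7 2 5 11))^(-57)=(0 6 2 1 12 17 14 8 13 16 3 7 5 4 11 9)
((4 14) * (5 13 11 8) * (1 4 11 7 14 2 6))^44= (5 7 11)(8 13 14)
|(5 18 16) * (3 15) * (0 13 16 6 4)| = 14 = |(0 13 16 5 18 6 4)(3 15)|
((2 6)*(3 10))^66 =((2 6)(3 10))^66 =(10)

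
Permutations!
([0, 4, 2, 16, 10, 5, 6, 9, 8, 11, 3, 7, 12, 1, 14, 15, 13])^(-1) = [0, 13, 2, 10, 1, 5, 6, 11, 8, 7, 4, 9, 12, 16, 14, 15, 3]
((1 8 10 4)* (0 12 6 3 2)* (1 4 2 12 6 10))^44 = (0 3 10)(2 6 12)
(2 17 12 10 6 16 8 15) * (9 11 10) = (2 17 12 9 11 10 6 16 8 15) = [0, 1, 17, 3, 4, 5, 16, 7, 15, 11, 6, 10, 9, 13, 14, 2, 8, 12]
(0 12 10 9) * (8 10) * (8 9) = [12, 1, 2, 3, 4, 5, 6, 7, 10, 0, 8, 11, 9] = (0 12 9)(8 10)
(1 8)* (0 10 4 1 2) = [10, 8, 0, 3, 1, 5, 6, 7, 2, 9, 4] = (0 10 4 1 8 2)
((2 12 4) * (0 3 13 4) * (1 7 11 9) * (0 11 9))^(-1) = ((0 3 13 4 2 12 11)(1 7 9))^(-1) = (0 11 12 2 4 13 3)(1 9 7)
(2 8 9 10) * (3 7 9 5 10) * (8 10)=[0, 1, 10, 7, 4, 8, 6, 9, 5, 3, 2]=(2 10)(3 7 9)(5 8)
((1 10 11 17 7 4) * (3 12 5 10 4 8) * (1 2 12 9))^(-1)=((1 4 2 12 5 10 11 17 7 8 3 9))^(-1)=(1 9 3 8 7 17 11 10 5 12 2 4)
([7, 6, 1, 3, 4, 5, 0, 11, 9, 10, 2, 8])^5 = [10, 8, 11, 3, 4, 5, 9, 2, 6, 0, 7, 1]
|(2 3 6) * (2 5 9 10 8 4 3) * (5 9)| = |(3 6 9 10 8 4)| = 6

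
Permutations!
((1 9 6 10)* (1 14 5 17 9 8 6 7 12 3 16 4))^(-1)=(1 4 16 3 12 7 9 17 5 14 10 6 8)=((1 8 6 10 14 5 17 9 7 12 3 16 4))^(-1)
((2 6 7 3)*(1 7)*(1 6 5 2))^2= ((1 7 3)(2 5))^2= (1 3 7)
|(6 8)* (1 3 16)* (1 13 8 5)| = |(1 3 16 13 8 6 5)| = 7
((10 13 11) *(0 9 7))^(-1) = (0 7 9)(10 11 13)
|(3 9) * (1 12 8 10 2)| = |(1 12 8 10 2)(3 9)| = 10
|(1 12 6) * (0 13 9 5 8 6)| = 8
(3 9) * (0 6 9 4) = (0 6 9 3 4) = [6, 1, 2, 4, 0, 5, 9, 7, 8, 3]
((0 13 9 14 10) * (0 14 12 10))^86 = ((0 13 9 12 10 14))^86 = (0 9 10)(12 14 13)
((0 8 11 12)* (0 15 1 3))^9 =(0 11 15 3 8 12 1)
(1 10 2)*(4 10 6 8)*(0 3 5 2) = (0 3 5 2 1 6 8 4 10) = [3, 6, 1, 5, 10, 2, 8, 7, 4, 9, 0]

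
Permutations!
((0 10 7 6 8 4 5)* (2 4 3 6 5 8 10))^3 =((0 2 4 8 3 6 10 7 5))^3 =(0 8 10)(2 3 7)(4 6 5)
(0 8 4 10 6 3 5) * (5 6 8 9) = (0 9 5)(3 6)(4 10 8) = [9, 1, 2, 6, 10, 0, 3, 7, 4, 5, 8]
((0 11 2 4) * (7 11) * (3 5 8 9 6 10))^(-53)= ((0 7 11 2 4)(3 5 8 9 6 10))^(-53)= (0 11 4 7 2)(3 5 8 9 6 10)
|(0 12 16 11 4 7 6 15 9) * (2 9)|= |(0 12 16 11 4 7 6 15 2 9)|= 10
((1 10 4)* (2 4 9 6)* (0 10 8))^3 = (0 6 1 10 2 8 9 4)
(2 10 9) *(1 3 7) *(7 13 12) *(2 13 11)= (1 3 11 2 10 9 13 12 7)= [0, 3, 10, 11, 4, 5, 6, 1, 8, 13, 9, 2, 7, 12]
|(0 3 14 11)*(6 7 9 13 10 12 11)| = |(0 3 14 6 7 9 13 10 12 11)| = 10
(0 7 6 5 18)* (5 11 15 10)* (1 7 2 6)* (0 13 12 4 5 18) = (0 2 6 11 15 10 18 13 12 4 5)(1 7) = [2, 7, 6, 3, 5, 0, 11, 1, 8, 9, 18, 15, 4, 12, 14, 10, 16, 17, 13]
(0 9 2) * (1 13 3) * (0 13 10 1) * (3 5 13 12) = (0 9 2 12 3)(1 10)(5 13) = [9, 10, 12, 0, 4, 13, 6, 7, 8, 2, 1, 11, 3, 5]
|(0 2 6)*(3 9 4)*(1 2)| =|(0 1 2 6)(3 9 4)| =12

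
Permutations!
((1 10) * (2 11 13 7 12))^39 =((1 10)(2 11 13 7 12))^39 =(1 10)(2 12 7 13 11)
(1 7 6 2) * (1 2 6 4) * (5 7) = (1 5 7 4) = [0, 5, 2, 3, 1, 7, 6, 4]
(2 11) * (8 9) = (2 11)(8 9) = [0, 1, 11, 3, 4, 5, 6, 7, 9, 8, 10, 2]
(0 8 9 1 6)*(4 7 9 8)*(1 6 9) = (0 4 7 1 9 6) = [4, 9, 2, 3, 7, 5, 0, 1, 8, 6]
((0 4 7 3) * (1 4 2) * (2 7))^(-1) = ((0 7 3)(1 4 2))^(-1) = (0 3 7)(1 2 4)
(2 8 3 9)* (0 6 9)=(0 6 9 2 8 3)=[6, 1, 8, 0, 4, 5, 9, 7, 3, 2]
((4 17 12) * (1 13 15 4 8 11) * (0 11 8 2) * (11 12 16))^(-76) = ((0 12 2)(1 13 15 4 17 16 11))^(-76) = (0 2 12)(1 13 15 4 17 16 11)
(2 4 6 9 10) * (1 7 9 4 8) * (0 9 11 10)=(0 9)(1 7 11 10 2 8)(4 6)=[9, 7, 8, 3, 6, 5, 4, 11, 1, 0, 2, 10]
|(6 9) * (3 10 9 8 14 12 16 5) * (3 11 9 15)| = |(3 10 15)(5 11 9 6 8 14 12 16)| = 24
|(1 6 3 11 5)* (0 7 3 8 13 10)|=|(0 7 3 11 5 1 6 8 13 10)|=10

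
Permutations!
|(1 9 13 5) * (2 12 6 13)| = 7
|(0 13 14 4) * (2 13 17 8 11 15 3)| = |(0 17 8 11 15 3 2 13 14 4)| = 10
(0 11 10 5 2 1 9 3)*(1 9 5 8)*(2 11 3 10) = [3, 5, 9, 0, 4, 11, 6, 7, 1, 10, 8, 2] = (0 3)(1 5 11 2 9 10 8)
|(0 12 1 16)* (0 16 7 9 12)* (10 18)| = 4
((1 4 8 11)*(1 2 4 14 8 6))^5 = ((1 14 8 11 2 4 6))^5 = (1 4 11 14 6 2 8)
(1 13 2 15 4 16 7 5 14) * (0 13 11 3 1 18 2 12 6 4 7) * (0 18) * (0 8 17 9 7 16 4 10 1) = (0 13 12 6 10 1 11 3)(2 15 16 18)(5 14 8 17 9 7) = [13, 11, 15, 0, 4, 14, 10, 5, 17, 7, 1, 3, 6, 12, 8, 16, 18, 9, 2]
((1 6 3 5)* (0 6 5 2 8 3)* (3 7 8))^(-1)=(0 6)(1 5)(2 3)(7 8)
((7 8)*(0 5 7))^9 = (0 5 7 8)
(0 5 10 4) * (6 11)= (0 5 10 4)(6 11)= [5, 1, 2, 3, 0, 10, 11, 7, 8, 9, 4, 6]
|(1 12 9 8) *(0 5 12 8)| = |(0 5 12 9)(1 8)| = 4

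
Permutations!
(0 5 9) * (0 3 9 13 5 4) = (0 4)(3 9)(5 13) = [4, 1, 2, 9, 0, 13, 6, 7, 8, 3, 10, 11, 12, 5]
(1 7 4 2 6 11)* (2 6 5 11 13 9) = [0, 7, 5, 3, 6, 11, 13, 4, 8, 2, 10, 1, 12, 9] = (1 7 4 6 13 9 2 5 11)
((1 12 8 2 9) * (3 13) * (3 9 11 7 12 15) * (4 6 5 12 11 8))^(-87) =(1 13 15 9 3)(2 8)(4 6 5 12)(7 11)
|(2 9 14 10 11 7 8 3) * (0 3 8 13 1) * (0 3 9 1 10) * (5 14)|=|(0 9 5 14)(1 3 2)(7 13 10 11)|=12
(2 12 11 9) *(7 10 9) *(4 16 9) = (2 12 11 7 10 4 16 9) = [0, 1, 12, 3, 16, 5, 6, 10, 8, 2, 4, 7, 11, 13, 14, 15, 9]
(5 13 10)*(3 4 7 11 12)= (3 4 7 11 12)(5 13 10)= [0, 1, 2, 4, 7, 13, 6, 11, 8, 9, 5, 12, 3, 10]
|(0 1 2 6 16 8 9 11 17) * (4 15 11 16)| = |(0 1 2 6 4 15 11 17)(8 9 16)| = 24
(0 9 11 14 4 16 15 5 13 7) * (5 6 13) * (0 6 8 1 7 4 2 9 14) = [14, 7, 9, 3, 16, 5, 13, 6, 1, 11, 10, 0, 12, 4, 2, 8, 15] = (0 14 2 9 11)(1 7 6 13 4 16 15 8)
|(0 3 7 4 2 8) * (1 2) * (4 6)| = 8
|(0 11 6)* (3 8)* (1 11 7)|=|(0 7 1 11 6)(3 8)|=10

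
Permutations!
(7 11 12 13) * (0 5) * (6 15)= [5, 1, 2, 3, 4, 0, 15, 11, 8, 9, 10, 12, 13, 7, 14, 6]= (0 5)(6 15)(7 11 12 13)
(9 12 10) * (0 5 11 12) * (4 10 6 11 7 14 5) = (0 4 10 9)(5 7 14)(6 11 12) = [4, 1, 2, 3, 10, 7, 11, 14, 8, 0, 9, 12, 6, 13, 5]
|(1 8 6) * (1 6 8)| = 1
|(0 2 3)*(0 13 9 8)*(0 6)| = 7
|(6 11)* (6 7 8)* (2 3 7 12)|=7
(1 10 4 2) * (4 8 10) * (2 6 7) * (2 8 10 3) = (10)(1 4 6 7 8 3 2) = [0, 4, 1, 2, 6, 5, 7, 8, 3, 9, 10]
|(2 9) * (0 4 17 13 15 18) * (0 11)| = 14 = |(0 4 17 13 15 18 11)(2 9)|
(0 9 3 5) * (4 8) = [9, 1, 2, 5, 8, 0, 6, 7, 4, 3] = (0 9 3 5)(4 8)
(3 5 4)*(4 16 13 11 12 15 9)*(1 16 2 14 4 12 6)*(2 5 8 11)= [0, 16, 14, 8, 3, 5, 1, 7, 11, 12, 10, 6, 15, 2, 4, 9, 13]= (1 16 13 2 14 4 3 8 11 6)(9 12 15)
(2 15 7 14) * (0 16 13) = (0 16 13)(2 15 7 14) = [16, 1, 15, 3, 4, 5, 6, 14, 8, 9, 10, 11, 12, 0, 2, 7, 13]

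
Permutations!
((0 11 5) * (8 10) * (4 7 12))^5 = ((0 11 5)(4 7 12)(8 10))^5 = (0 5 11)(4 12 7)(8 10)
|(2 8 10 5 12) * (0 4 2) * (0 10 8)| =|(0 4 2)(5 12 10)| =3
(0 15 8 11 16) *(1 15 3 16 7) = (0 3 16)(1 15 8 11 7) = [3, 15, 2, 16, 4, 5, 6, 1, 11, 9, 10, 7, 12, 13, 14, 8, 0]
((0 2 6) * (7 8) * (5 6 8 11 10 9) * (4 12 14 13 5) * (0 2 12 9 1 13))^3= (14)(1 6 7)(2 11 13)(4 9)(5 8 10)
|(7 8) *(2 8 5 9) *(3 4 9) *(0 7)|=|(0 7 5 3 4 9 2 8)|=8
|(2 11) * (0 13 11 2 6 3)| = |(0 13 11 6 3)| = 5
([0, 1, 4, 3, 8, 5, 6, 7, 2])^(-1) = [0, 1, 8, 3, 2, 5, 6, 7, 4]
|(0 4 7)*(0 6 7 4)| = |(6 7)| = 2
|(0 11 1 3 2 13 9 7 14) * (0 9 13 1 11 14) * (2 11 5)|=|(0 14 9 7)(1 3 11 5 2)|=20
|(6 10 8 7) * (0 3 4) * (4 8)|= 7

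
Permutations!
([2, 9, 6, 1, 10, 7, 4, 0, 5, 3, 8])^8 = (10)(1 3 9)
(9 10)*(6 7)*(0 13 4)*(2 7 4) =[13, 1, 7, 3, 0, 5, 4, 6, 8, 10, 9, 11, 12, 2] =(0 13 2 7 6 4)(9 10)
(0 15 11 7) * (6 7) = (0 15 11 6 7) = [15, 1, 2, 3, 4, 5, 7, 0, 8, 9, 10, 6, 12, 13, 14, 11]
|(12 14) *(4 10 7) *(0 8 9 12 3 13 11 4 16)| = 12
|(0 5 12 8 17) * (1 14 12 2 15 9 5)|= 12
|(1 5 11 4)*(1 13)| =5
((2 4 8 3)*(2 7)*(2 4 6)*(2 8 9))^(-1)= (2 9 4 7 3 8 6)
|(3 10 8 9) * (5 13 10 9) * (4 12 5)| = 6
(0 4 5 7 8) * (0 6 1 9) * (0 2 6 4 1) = (0 1 9 2 6)(4 5 7 8) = [1, 9, 6, 3, 5, 7, 0, 8, 4, 2]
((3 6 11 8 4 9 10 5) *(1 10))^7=((1 10 5 3 6 11 8 4 9))^7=(1 4 11 3 10 9 8 6 5)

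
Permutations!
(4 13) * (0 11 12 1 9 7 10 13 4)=[11, 9, 2, 3, 4, 5, 6, 10, 8, 7, 13, 12, 1, 0]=(0 11 12 1 9 7 10 13)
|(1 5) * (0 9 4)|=6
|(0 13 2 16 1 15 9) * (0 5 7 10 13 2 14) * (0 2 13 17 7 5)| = 24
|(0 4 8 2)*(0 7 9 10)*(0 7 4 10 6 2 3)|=9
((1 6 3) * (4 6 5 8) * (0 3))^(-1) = ((0 3 1 5 8 4 6))^(-1) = (0 6 4 8 5 1 3)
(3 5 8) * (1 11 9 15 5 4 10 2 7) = (1 11 9 15 5 8 3 4 10 2 7) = [0, 11, 7, 4, 10, 8, 6, 1, 3, 15, 2, 9, 12, 13, 14, 5]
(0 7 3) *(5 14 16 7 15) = (0 15 5 14 16 7 3) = [15, 1, 2, 0, 4, 14, 6, 3, 8, 9, 10, 11, 12, 13, 16, 5, 7]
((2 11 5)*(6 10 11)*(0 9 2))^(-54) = (0 2 10 5 9 6 11)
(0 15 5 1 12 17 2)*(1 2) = [15, 12, 0, 3, 4, 2, 6, 7, 8, 9, 10, 11, 17, 13, 14, 5, 16, 1] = (0 15 5 2)(1 12 17)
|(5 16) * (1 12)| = |(1 12)(5 16)| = 2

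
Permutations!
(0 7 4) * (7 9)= (0 9 7 4)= [9, 1, 2, 3, 0, 5, 6, 4, 8, 7]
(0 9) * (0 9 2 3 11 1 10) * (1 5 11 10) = (0 2 3 10)(5 11) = [2, 1, 3, 10, 4, 11, 6, 7, 8, 9, 0, 5]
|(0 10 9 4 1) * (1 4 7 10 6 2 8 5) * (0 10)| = 9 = |(0 6 2 8 5 1 10 9 7)|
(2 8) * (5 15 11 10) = (2 8)(5 15 11 10) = [0, 1, 8, 3, 4, 15, 6, 7, 2, 9, 5, 10, 12, 13, 14, 11]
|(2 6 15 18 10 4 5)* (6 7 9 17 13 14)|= 12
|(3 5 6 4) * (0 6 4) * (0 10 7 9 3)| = 8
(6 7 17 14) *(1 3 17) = (1 3 17 14 6 7) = [0, 3, 2, 17, 4, 5, 7, 1, 8, 9, 10, 11, 12, 13, 6, 15, 16, 14]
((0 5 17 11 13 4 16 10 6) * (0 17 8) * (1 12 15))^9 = ((0 5 8)(1 12 15)(4 16 10 6 17 11 13))^9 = (4 10 17 13 16 6 11)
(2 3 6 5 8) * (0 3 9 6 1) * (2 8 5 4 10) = (0 3 1)(2 9 6 4 10) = [3, 0, 9, 1, 10, 5, 4, 7, 8, 6, 2]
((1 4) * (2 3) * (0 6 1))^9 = ((0 6 1 4)(2 3))^9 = (0 6 1 4)(2 3)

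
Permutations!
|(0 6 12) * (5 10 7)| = 3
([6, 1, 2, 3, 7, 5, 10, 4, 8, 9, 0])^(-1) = (0 10 6)(4 7)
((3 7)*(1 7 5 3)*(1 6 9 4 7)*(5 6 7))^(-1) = (3 5 4 9 6)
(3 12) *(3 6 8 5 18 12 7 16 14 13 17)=[0, 1, 2, 7, 4, 18, 8, 16, 5, 9, 10, 11, 6, 17, 13, 15, 14, 3, 12]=(3 7 16 14 13 17)(5 18 12 6 8)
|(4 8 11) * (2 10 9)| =|(2 10 9)(4 8 11)| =3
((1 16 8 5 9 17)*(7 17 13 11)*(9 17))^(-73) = ((1 16 8 5 17)(7 9 13 11))^(-73) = (1 8 17 16 5)(7 11 13 9)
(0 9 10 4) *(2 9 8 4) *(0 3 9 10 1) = (0 8 4 3 9 1)(2 10) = [8, 0, 10, 9, 3, 5, 6, 7, 4, 1, 2]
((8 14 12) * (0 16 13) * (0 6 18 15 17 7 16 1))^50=((0 1)(6 18 15 17 7 16 13)(8 14 12))^50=(6 18 15 17 7 16 13)(8 12 14)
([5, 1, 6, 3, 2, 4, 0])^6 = (0 5 4 2 6)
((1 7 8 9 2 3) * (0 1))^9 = ((0 1 7 8 9 2 3))^9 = (0 7 9 3 1 8 2)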